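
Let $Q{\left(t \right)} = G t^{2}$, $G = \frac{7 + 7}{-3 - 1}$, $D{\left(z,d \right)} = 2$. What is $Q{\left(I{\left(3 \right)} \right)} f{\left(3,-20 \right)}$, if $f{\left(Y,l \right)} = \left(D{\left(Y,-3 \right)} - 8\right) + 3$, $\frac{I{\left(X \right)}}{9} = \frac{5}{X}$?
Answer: $\frac{4725}{2} \approx 2362.5$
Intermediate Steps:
$I{\left(X \right)} = \frac{45}{X}$ ($I{\left(X \right)} = 9 \frac{5}{X} = \frac{45}{X}$)
$G = - \frac{7}{2}$ ($G = \frac{14}{-4} = 14 \left(- \frac{1}{4}\right) = - \frac{7}{2} \approx -3.5$)
$f{\left(Y,l \right)} = -3$ ($f{\left(Y,l \right)} = \left(2 - 8\right) + 3 = -6 + 3 = -3$)
$Q{\left(t \right)} = - \frac{7 t^{2}}{2}$
$Q{\left(I{\left(3 \right)} \right)} f{\left(3,-20 \right)} = - \frac{7 \left(\frac{45}{3}\right)^{2}}{2} \left(-3\right) = - \frac{7 \left(45 \cdot \frac{1}{3}\right)^{2}}{2} \left(-3\right) = - \frac{7 \cdot 15^{2}}{2} \left(-3\right) = \left(- \frac{7}{2}\right) 225 \left(-3\right) = \left(- \frac{1575}{2}\right) \left(-3\right) = \frac{4725}{2}$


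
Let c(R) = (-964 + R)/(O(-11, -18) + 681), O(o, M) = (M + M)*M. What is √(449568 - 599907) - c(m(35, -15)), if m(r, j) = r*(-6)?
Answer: 1174/1329 + I*√150339 ≈ 0.88337 + 387.74*I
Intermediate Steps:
m(r, j) = -6*r
O(o, M) = 2*M² (O(o, M) = (2*M)*M = 2*M²)
c(R) = -964/1329 + R/1329 (c(R) = (-964 + R)/(2*(-18)² + 681) = (-964 + R)/(2*324 + 681) = (-964 + R)/(648 + 681) = (-964 + R)/1329 = (-964 + R)*(1/1329) = -964/1329 + R/1329)
√(449568 - 599907) - c(m(35, -15)) = √(449568 - 599907) - (-964/1329 + (-6*35)/1329) = √(-150339) - (-964/1329 + (1/1329)*(-210)) = I*√150339 - (-964/1329 - 70/443) = I*√150339 - 1*(-1174/1329) = I*√150339 + 1174/1329 = 1174/1329 + I*√150339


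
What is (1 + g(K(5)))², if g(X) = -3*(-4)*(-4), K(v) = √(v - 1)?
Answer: 2209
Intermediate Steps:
K(v) = √(-1 + v)
g(X) = -48 (g(X) = 12*(-4) = -48)
(1 + g(K(5)))² = (1 - 48)² = (-47)² = 2209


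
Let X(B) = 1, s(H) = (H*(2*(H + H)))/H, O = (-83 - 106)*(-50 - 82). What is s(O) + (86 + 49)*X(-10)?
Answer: 99927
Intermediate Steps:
O = 24948 (O = -189*(-132) = 24948)
s(H) = 4*H (s(H) = (H*(2*(2*H)))/H = (H*(4*H))/H = (4*H²)/H = 4*H)
s(O) + (86 + 49)*X(-10) = 4*24948 + (86 + 49)*1 = 99792 + 135*1 = 99792 + 135 = 99927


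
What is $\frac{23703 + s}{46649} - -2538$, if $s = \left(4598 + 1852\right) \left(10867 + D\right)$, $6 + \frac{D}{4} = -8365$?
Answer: $- \frac{27460785}{46649} \approx -588.67$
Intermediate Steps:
$D = -33484$ ($D = -24 + 4 \left(-8365\right) = -24 - 33460 = -33484$)
$s = -145879650$ ($s = \left(4598 + 1852\right) \left(10867 - 33484\right) = 6450 \left(-22617\right) = -145879650$)
$\frac{23703 + s}{46649} - -2538 = \frac{23703 - 145879650}{46649} - -2538 = \left(-145855947\right) \frac{1}{46649} + 2538 = - \frac{145855947}{46649} + 2538 = - \frac{27460785}{46649}$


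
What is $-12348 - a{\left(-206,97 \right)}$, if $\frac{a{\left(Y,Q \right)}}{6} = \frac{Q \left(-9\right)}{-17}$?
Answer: $- \frac{215154}{17} \approx -12656.0$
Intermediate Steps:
$a{\left(Y,Q \right)} = \frac{54 Q}{17}$ ($a{\left(Y,Q \right)} = 6 \frac{Q \left(-9\right)}{-17} = 6 - 9 Q \left(- \frac{1}{17}\right) = 6 \frac{9 Q}{17} = \frac{54 Q}{17}$)
$-12348 - a{\left(-206,97 \right)} = -12348 - \frac{54}{17} \cdot 97 = -12348 - \frac{5238}{17} = - \frac{215154}{17}$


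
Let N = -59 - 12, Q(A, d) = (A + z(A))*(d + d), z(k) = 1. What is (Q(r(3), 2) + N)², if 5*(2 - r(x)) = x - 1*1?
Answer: 91809/25 ≈ 3672.4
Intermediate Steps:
r(x) = 11/5 - x/5 (r(x) = 2 - (x - 1*1)/5 = 2 - (x - 1)/5 = 2 - (-1 + x)/5 = 2 + (⅕ - x/5) = 11/5 - x/5)
Q(A, d) = 2*d*(1 + A) (Q(A, d) = (A + 1)*(d + d) = (1 + A)*(2*d) = 2*d*(1 + A))
N = -71
(Q(r(3), 2) + N)² = (2*2*(1 + (11/5 - ⅕*3)) - 71)² = (2*2*(1 + (11/5 - ⅗)) - 71)² = (2*2*(1 + 8/5) - 71)² = (2*2*(13/5) - 71)² = (52/5 - 71)² = (-303/5)² = 91809/25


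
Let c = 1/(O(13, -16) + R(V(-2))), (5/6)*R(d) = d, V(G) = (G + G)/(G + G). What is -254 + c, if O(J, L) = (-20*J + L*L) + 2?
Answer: -1021/4 ≈ -255.25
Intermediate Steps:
V(G) = 1 (V(G) = (2*G)/((2*G)) = (2*G)*(1/(2*G)) = 1)
O(J, L) = 2 + L² - 20*J (O(J, L) = (-20*J + L²) + 2 = (L² - 20*J) + 2 = 2 + L² - 20*J)
R(d) = 6*d/5
c = -5/4 (c = 1/((2 + (-16)² - 20*13) + (6/5)*1) = 1/((2 + 256 - 260) + 6/5) = 1/(-2 + 6/5) = 1/(-⅘) = -5/4 ≈ -1.2500)
-254 + c = -254 - 5/4 = -1021/4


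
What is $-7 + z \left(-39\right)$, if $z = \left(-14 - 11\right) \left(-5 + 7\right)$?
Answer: $1943$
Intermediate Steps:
$z = -50$ ($z = \left(-25\right) 2 = -50$)
$-7 + z \left(-39\right) = -7 - -1950 = -7 + 1950 = 1943$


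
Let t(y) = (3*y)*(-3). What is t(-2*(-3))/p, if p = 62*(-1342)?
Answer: 27/41602 ≈ 0.00064901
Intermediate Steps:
t(y) = -9*y
p = -83204
t(-2*(-3))/p = -(-18)*(-3)/(-83204) = -9*6*(-1/83204) = -54*(-1/83204) = 27/41602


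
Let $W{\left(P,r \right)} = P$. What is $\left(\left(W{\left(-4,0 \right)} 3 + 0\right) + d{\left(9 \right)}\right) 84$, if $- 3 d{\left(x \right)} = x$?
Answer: $-1260$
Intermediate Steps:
$d{\left(x \right)} = - \frac{x}{3}$
$\left(\left(W{\left(-4,0 \right)} 3 + 0\right) + d{\left(9 \right)}\right) 84 = \left(\left(\left(-4\right) 3 + 0\right) - 3\right) 84 = \left(\left(-12 + 0\right) - 3\right) 84 = \left(-12 - 3\right) 84 = \left(-15\right) 84 = -1260$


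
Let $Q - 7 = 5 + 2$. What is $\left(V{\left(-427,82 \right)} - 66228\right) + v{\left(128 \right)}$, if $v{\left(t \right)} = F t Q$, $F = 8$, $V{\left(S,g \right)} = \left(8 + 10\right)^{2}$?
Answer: $-51568$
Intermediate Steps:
$V{\left(S,g \right)} = 324$ ($V{\left(S,g \right)} = 18^{2} = 324$)
$Q = 14$ ($Q = 7 + \left(5 + 2\right) = 7 + 7 = 14$)
$v{\left(t \right)} = 112 t$ ($v{\left(t \right)} = 8 t 14 = 112 t$)
$\left(V{\left(-427,82 \right)} - 66228\right) + v{\left(128 \right)} = \left(324 - 66228\right) + 112 \cdot 128 = \left(324 + \left(-116021 + 49793\right)\right) + 14336 = \left(324 - 66228\right) + 14336 = -65904 + 14336 = -51568$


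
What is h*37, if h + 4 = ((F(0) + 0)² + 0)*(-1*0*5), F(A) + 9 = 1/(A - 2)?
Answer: -148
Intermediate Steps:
F(A) = -9 + 1/(-2 + A) (F(A) = -9 + 1/(A - 2) = -9 + 1/(-2 + A))
h = -4 (h = -4 + (((19 - 9*0)/(-2 + 0) + 0)² + 0)*(-1*0*5) = -4 + (((19 + 0)/(-2) + 0)² + 0)*(0*5) = -4 + ((-½*19 + 0)² + 0)*0 = -4 + ((-19/2 + 0)² + 0)*0 = -4 + ((-19/2)² + 0)*0 = -4 + (361/4 + 0)*0 = -4 + (361/4)*0 = -4 + 0 = -4)
h*37 = -4*37 = -148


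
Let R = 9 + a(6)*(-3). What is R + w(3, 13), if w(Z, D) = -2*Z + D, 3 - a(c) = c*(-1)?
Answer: -11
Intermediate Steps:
a(c) = 3 + c (a(c) = 3 - c*(-1) = 3 - (-1)*c = 3 + c)
w(Z, D) = D - 2*Z
R = -18 (R = 9 + (3 + 6)*(-3) = 9 + 9*(-3) = 9 - 27 = -18)
R + w(3, 13) = -18 + (13 - 2*3) = -18 + (13 - 6) = -18 + 7 = -11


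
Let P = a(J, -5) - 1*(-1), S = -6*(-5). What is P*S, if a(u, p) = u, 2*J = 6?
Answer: 120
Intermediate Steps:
J = 3 (J = (1/2)*6 = 3)
S = 30
P = 4 (P = 3 - 1*(-1) = 3 + 1 = 4)
P*S = 4*30 = 120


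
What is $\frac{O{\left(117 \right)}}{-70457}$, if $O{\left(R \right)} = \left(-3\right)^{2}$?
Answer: $- \frac{9}{70457} \approx -0.00012774$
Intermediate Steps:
$O{\left(R \right)} = 9$
$\frac{O{\left(117 \right)}}{-70457} = \frac{9}{-70457} = 9 \left(- \frac{1}{70457}\right) = - \frac{9}{70457}$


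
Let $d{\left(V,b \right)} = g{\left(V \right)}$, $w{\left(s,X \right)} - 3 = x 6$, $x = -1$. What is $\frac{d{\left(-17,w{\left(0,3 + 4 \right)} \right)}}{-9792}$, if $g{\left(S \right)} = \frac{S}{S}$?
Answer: $- \frac{1}{9792} \approx -0.00010212$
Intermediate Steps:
$g{\left(S \right)} = 1$
$w{\left(s,X \right)} = -3$ ($w{\left(s,X \right)} = 3 - 6 = -3$)
$d{\left(V,b \right)} = 1$
$\frac{d{\left(-17,w{\left(0,3 + 4 \right)} \right)}}{-9792} = 1 \frac{1}{-9792} = 1 \left(- \frac{1}{9792}\right) = - \frac{1}{9792}$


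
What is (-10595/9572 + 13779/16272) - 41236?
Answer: -178410493641/4326544 ≈ -41236.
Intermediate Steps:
(-10595/9572 + 13779/16272) - 41236 = (-10595*1/9572 + 13779*(1/16272)) - 41236 = (-10595/9572 + 1531/1808) - 41236 = -1125257/4326544 - 41236 = -178410493641/4326544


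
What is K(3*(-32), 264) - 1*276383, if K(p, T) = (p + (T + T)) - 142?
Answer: -276093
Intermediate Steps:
K(p, T) = -142 + p + 2*T (K(p, T) = (p + 2*T) - 142 = -142 + p + 2*T)
K(3*(-32), 264) - 1*276383 = (-142 + 3*(-32) + 2*264) - 1*276383 = (-142 - 96 + 528) - 276383 = 290 - 276383 = -276093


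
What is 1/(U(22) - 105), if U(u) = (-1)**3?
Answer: -1/106 ≈ -0.0094340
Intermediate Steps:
U(u) = -1
1/(U(22) - 105) = 1/(-1 - 105) = 1/(-106) = -1/106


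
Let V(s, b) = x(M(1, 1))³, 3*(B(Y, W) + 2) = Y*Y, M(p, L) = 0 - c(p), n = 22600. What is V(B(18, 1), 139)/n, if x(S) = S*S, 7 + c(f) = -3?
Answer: 5000/113 ≈ 44.248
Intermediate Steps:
c(f) = -10 (c(f) = -7 - 3 = -10)
M(p, L) = 10 (M(p, L) = 0 - 1*(-10) = 0 + 10 = 10)
x(S) = S²
B(Y, W) = -2 + Y²/3 (B(Y, W) = -2 + (Y*Y)/3 = -2 + Y²/3)
V(s, b) = 1000000 (V(s, b) = (10²)³ = 100³ = 1000000)
V(B(18, 1), 139)/n = 1000000/22600 = 1000000*(1/22600) = 5000/113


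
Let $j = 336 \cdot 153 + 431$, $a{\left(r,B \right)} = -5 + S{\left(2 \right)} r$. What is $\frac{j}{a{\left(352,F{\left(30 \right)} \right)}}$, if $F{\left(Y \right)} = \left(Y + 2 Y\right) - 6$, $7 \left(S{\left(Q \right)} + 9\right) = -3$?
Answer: $- \frac{362873}{23267} \approx -15.596$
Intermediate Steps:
$S{\left(Q \right)} = - \frac{66}{7}$ ($S{\left(Q \right)} = -9 + \frac{1}{7} \left(-3\right) = -9 - \frac{3}{7} = - \frac{66}{7}$)
$F{\left(Y \right)} = -6 + 3 Y$ ($F{\left(Y \right)} = 3 Y - 6 = -6 + 3 Y$)
$a{\left(r,B \right)} = -5 - \frac{66 r}{7}$
$j = 51839$ ($j = 51408 + 431 = 51839$)
$\frac{j}{a{\left(352,F{\left(30 \right)} \right)}} = \frac{51839}{-5 - \frac{23232}{7}} = \frac{51839}{- \frac{23267}{7}} = 51839 \left(- \frac{7}{23267}\right) = - \frac{362873}{23267}$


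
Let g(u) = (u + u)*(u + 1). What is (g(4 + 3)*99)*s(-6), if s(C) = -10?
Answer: -110880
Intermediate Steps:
g(u) = 2*u*(1 + u) (g(u) = (2*u)*(1 + u) = 2*u*(1 + u))
(g(4 + 3)*99)*s(-6) = ((2*(4 + 3)*(1 + (4 + 3)))*99)*(-10) = ((2*7*(1 + 7))*99)*(-10) = ((2*7*8)*99)*(-10) = (112*99)*(-10) = 11088*(-10) = -110880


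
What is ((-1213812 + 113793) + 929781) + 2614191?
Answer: 2443953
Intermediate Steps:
((-1213812 + 113793) + 929781) + 2614191 = (-1100019 + 929781) + 2614191 = -170238 + 2614191 = 2443953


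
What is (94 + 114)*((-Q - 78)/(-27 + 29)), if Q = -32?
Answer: -4784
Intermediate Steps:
(94 + 114)*((-Q - 78)/(-27 + 29)) = (94 + 114)*((-1*(-32) - 78)/(-27 + 29)) = 208*((32 - 78)/2) = 208*(-46*½) = 208*(-23) = -4784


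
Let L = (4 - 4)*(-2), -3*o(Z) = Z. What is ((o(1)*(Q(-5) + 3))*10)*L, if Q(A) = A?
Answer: 0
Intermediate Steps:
o(Z) = -Z/3
L = 0 (L = 0*(-2) = 0)
((o(1)*(Q(-5) + 3))*10)*L = (((-1/3*1)*(-5 + 3))*10)*0 = (-1/3*(-2)*10)*0 = ((2/3)*10)*0 = (20/3)*0 = 0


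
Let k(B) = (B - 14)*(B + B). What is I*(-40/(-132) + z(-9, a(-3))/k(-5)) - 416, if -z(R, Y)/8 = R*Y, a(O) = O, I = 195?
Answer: -120926/209 ≈ -578.59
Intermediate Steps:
k(B) = 2*B*(-14 + B) (k(B) = (-14 + B)*(2*B) = 2*B*(-14 + B))
z(R, Y) = -8*R*Y
I*(-40/(-132) + z(-9, a(-3))/k(-5)) - 416 = 195*(-40/(-132) + (-8*(-9)*(-3))/((2*(-5)*(-14 - 5)))) - 416 = 195*(-40*(-1/132) - 216/(2*(-5)*(-19))) - 416 = 195*(10/33 - 216/190) - 416 = 195*(10/33 - 216*1/190) - 416 = 195*(10/33 - 108/95) - 416 = 195*(-2614/3135) - 416 = -33982/209 - 416 = -120926/209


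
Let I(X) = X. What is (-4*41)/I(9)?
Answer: -164/9 ≈ -18.222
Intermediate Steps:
(-4*41)/I(9) = -4*41/9 = -164*⅑ = -164/9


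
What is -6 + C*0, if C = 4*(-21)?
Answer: -6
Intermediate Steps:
C = -84
-6 + C*0 = -6 - 84*0 = -6 + 0 = -6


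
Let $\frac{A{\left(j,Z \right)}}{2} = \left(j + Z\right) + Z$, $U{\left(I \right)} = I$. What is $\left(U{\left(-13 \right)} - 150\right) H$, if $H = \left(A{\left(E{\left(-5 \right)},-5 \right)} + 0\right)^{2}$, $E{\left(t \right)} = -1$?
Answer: $-78892$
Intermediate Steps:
$A{\left(j,Z \right)} = 2 j + 4 Z$ ($A{\left(j,Z \right)} = 2 \left(\left(j + Z\right) + Z\right) = 2 \left(\left(Z + j\right) + Z\right) = 2 \left(j + 2 Z\right) = 2 j + 4 Z$)
$H = 484$ ($H = \left(\left(2 \left(-1\right) + 4 \left(-5\right)\right) + 0\right)^{2} = \left(\left(-2 - 20\right) + 0\right)^{2} = \left(-22 + 0\right)^{2} = \left(-22\right)^{2} = 484$)
$\left(U{\left(-13 \right)} - 150\right) H = \left(-13 - 150\right) 484 = \left(-163\right) 484 = -78892$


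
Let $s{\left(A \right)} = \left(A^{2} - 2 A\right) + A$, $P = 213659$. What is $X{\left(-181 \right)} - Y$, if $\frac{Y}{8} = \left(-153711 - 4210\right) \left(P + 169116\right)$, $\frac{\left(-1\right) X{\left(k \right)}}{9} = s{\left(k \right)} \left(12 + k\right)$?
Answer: $483635790982$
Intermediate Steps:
$s{\left(A \right)} = A^{2} - A$
$X{\left(k \right)} = - 9 k \left(-1 + k\right) \left(12 + k\right)$
$Y = -483585686200$ ($Y = 8 \left(-153711 - 4210\right) \left(213659 + 169116\right) = 8 \left(\left(-157921\right) 382775\right) = 8 \left(-60448210775\right) = -483585686200$)
$X{\left(-181 \right)} - Y = \left(-9\right) \left(-181\right) \left(-1 - 181\right) \left(12 - 181\right) - -483585686200 = \left(-9\right) \left(-181\right) \left(-182\right) \left(-169\right) + 483585686200 = 50104782 + 483585686200 = 483635790982$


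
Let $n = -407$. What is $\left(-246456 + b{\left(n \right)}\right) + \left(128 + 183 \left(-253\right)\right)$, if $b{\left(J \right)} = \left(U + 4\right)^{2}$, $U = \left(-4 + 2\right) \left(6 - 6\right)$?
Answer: $-292611$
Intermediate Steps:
$U = 0$ ($U = \left(-2\right) 0 = 0$)
$b{\left(J \right)} = 16$ ($b{\left(J \right)} = \left(0 + 4\right)^{2} = 4^{2} = 16$)
$\left(-246456 + b{\left(n \right)}\right) + \left(128 + 183 \left(-253\right)\right) = \left(-246456 + 16\right) + \left(128 + 183 \left(-253\right)\right) = -246440 + \left(128 - 46299\right) = -246440 - 46171 = -292611$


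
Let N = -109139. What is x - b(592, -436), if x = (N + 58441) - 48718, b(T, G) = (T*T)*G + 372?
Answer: 152702516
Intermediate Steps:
b(T, G) = 372 + G*T² (b(T, G) = T²*G + 372 = G*T² + 372 = 372 + G*T²)
x = -99416 (x = (-109139 + 58441) - 48718 = -50698 - 48718 = -99416)
x - b(592, -436) = -99416 - (372 - 436*592²) = -99416 - (372 - 436*350464) = -99416 - (372 - 152802304) = -99416 - 1*(-152801932) = -99416 + 152801932 = 152702516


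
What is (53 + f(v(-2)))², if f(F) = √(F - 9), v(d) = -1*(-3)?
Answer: (53 + I*√6)² ≈ 2803.0 + 259.65*I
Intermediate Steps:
v(d) = 3
f(F) = √(-9 + F)
(53 + f(v(-2)))² = (53 + √(-9 + 3))² = (53 + √(-6))² = (53 + I*√6)²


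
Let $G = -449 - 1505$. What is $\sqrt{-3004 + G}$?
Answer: $i \sqrt{4958} \approx 70.413 i$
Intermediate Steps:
$G = -1954$ ($G = -449 - 1505 = -1954$)
$\sqrt{-3004 + G} = \sqrt{-3004 - 1954} = \sqrt{-4958} = i \sqrt{4958}$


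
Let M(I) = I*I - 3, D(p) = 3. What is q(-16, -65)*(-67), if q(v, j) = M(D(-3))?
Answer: -402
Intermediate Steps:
M(I) = -3 + I² (M(I) = I² - 3 = -3 + I²)
q(v, j) = 6 (q(v, j) = -3 + 3² = -3 + 9 = 6)
q(-16, -65)*(-67) = 6*(-67) = -402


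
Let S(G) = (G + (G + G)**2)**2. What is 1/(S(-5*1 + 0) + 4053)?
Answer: 1/13078 ≈ 7.6464e-5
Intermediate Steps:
S(G) = (G + 4*G**2)**2 (S(G) = (G + (2*G)**2)**2 = (G + 4*G**2)**2)
1/(S(-5*1 + 0) + 4053) = 1/((-5*1 + 0)**2*(1 + 4*(-5*1 + 0))**2 + 4053) = 1/((-5 + 0)**2*(1 + 4*(-5 + 0))**2 + 4053) = 1/((-5)**2*(1 + 4*(-5))**2 + 4053) = 1/(25*(1 - 20)**2 + 4053) = 1/(25*(-19)**2 + 4053) = 1/(25*361 + 4053) = 1/(9025 + 4053) = 1/13078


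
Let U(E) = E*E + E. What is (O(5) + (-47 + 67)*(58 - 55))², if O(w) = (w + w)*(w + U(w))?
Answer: 168100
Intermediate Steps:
U(E) = E + E² (U(E) = E² + E = E + E²)
O(w) = 2*w*(w + w*(1 + w)) (O(w) = (w + w)*(w + w*(1 + w)) = (2*w)*(w + w*(1 + w)) = 2*w*(w + w*(1 + w)))
(O(5) + (-47 + 67)*(58 - 55))² = (2*5²*(2 + 5) + (-47 + 67)*(58 - 55))² = (2*25*7 + 20*3)² = (350 + 60)² = 410² = 168100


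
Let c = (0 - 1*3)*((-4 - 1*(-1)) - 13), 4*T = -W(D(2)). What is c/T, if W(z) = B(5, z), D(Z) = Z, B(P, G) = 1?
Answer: -192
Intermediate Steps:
W(z) = 1
T = -1/4 (T = (-1*1)/4 = (1/4)*(-1) = -1/4 ≈ -0.25000)
c = 48 (c = (0 - 3)*((-4 + 1) - 13) = -3*(-3 - 13) = -3*(-16) = 48)
c/T = 48/(-1/4) = 48*(-4) = -192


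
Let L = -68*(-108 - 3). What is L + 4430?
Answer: 11978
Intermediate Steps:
L = 7548 (L = -68*(-111) = 7548)
L + 4430 = 7548 + 4430 = 11978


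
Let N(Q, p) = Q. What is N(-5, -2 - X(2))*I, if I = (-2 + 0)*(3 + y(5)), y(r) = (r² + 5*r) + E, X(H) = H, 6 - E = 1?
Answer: 580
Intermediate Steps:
E = 5 (E = 6 - 1*1 = 6 - 1 = 5)
y(r) = 5 + r² + 5*r (y(r) = (r² + 5*r) + 5 = 5 + r² + 5*r)
I = -116 (I = (-2 + 0)*(3 + (5 + 5² + 5*5)) = -2*(3 + (5 + 25 + 25)) = -2*(3 + 55) = -2*58 = -116)
N(-5, -2 - X(2))*I = -5*(-116) = 580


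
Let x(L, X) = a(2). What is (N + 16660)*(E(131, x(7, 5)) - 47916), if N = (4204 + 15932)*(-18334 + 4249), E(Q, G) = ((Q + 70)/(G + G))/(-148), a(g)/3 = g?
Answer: 2011165634356775/148 ≈ 1.3589e+13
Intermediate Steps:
a(g) = 3*g
x(L, X) = 6 (x(L, X) = 3*2 = 6)
E(Q, G) = -(70 + Q)/(296*G) (E(Q, G) = ((70 + Q)/((2*G)))*(-1/148) = ((70 + Q)*(1/(2*G)))*(-1/148) = ((70 + Q)/(2*G))*(-1/148) = -(70 + Q)/(296*G))
N = -283615560 (N = 20136*(-14085) = -283615560)
(N + 16660)*(E(131, x(7, 5)) - 47916) = (-283615560 + 16660)*((1/296)*(-70 - 1*131)/6 - 47916) = -283598900*((1/296)*(⅙)*(-70 - 131) - 47916) = -283598900*((1/296)*(⅙)*(-201) - 47916) = -283598900*(-67/592 - 47916) = -283598900*(-28366339/592) = 2011165634356775/148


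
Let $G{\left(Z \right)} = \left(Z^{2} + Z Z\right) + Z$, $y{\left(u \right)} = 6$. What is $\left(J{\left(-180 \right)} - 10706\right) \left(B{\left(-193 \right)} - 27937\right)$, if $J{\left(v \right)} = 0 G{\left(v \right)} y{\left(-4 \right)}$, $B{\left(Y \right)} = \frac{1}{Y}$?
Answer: $\frac{57725060452}{193} \approx 2.9909 \cdot 10^{8}$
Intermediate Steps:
$G{\left(Z \right)} = Z + 2 Z^{2}$ ($G{\left(Z \right)} = \left(Z^{2} + Z^{2}\right) + Z = 2 Z^{2} + Z = Z + 2 Z^{2}$)
$J{\left(v \right)} = 0$ ($J{\left(v \right)} = 0 v \left(1 + 2 v\right) 6 = 0 \cdot 6 = 0$)
$\left(J{\left(-180 \right)} - 10706\right) \left(B{\left(-193 \right)} - 27937\right) = \left(0 - 10706\right) \left(\frac{1}{-193} - 27937\right) = - 10706 \left(- \frac{1}{193} - 27937\right) = \left(-10706\right) \left(- \frac{5391842}{193}\right) = \frac{57725060452}{193}$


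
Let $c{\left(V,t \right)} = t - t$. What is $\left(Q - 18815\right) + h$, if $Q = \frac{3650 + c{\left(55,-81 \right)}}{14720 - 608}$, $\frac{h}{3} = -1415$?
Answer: $- \frac{162709535}{7056} \approx -23060.0$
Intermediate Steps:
$h = -4245$ ($h = 3 \left(-1415\right) = -4245$)
$c{\left(V,t \right)} = 0$
$Q = \frac{1825}{7056}$ ($Q = \frac{3650 + 0}{14720 - 608} = \frac{3650}{14112} = 3650 \cdot \frac{1}{14112} = \frac{1825}{7056} \approx 0.25865$)
$\left(Q - 18815\right) + h = \left(\frac{1825}{7056} - 18815\right) - 4245 = - \frac{132756815}{7056} - 4245 = - \frac{162709535}{7056}$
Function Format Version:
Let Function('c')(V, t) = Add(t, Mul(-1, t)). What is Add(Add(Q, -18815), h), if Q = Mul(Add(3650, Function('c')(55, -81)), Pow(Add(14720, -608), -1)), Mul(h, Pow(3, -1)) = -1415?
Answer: Rational(-162709535, 7056) ≈ -23060.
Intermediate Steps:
h = -4245 (h = Mul(3, -1415) = -4245)
Function('c')(V, t) = 0
Q = Rational(1825, 7056) (Q = Mul(Add(3650, 0), Pow(Add(14720, -608), -1)) = Mul(3650, Pow(14112, -1)) = Mul(3650, Rational(1, 14112)) = Rational(1825, 7056) ≈ 0.25865)
Add(Add(Q, -18815), h) = Add(Add(Rational(1825, 7056), -18815), -4245) = Add(Rational(-132756815, 7056), -4245) = Rational(-162709535, 7056)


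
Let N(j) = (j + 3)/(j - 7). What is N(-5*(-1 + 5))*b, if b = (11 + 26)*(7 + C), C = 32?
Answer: 8177/9 ≈ 908.56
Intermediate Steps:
b = 1443 (b = (11 + 26)*(7 + 32) = 37*39 = 1443)
N(j) = (3 + j)/(-7 + j)
N(-5*(-1 + 5))*b = ((3 - 5*(-1 + 5))/(-7 - 5*(-1 + 5)))*1443 = ((3 - 5*4)/(-7 - 5*4))*1443 = ((3 - 20)/(-7 - 20))*1443 = (-17/(-27))*1443 = -1/27*(-17)*1443 = (17/27)*1443 = 8177/9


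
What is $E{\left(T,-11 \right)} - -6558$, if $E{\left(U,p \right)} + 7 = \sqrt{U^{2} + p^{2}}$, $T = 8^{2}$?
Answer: $6551 + \sqrt{4217} \approx 6615.9$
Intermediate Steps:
$T = 64$
$E{\left(U,p \right)} = -7 + \sqrt{U^{2} + p^{2}}$
$E{\left(T,-11 \right)} - -6558 = \left(-7 + \sqrt{64^{2} + \left(-11\right)^{2}}\right) - -6558 = \left(-7 + \sqrt{4096 + 121}\right) + 6558 = \left(-7 + \sqrt{4217}\right) + 6558 = 6551 + \sqrt{4217}$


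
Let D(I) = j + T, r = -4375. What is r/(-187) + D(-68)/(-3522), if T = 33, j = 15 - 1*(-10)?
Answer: 7698952/329307 ≈ 23.379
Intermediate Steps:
j = 25 (j = 15 + 10 = 25)
D(I) = 58 (D(I) = 25 + 33 = 58)
r/(-187) + D(-68)/(-3522) = -4375/(-187) + 58/(-3522) = -4375*(-1/187) + 58*(-1/3522) = 4375/187 - 29/1761 = 7698952/329307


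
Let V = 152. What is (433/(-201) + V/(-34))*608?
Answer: -13763296/3417 ≈ -4027.9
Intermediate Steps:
(433/(-201) + V/(-34))*608 = (433/(-201) + 152/(-34))*608 = (433*(-1/201) + 152*(-1/34))*608 = (-433/201 - 76/17)*608 = -22637/3417*608 = -13763296/3417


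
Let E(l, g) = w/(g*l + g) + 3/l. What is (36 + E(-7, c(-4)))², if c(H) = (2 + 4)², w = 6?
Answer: 80227849/63504 ≈ 1263.4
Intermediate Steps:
c(H) = 36 (c(H) = 6² = 36)
E(l, g) = 3/l + 6/(g + g*l) (E(l, g) = 6/(g*l + g) + 3/l = 6/(g + g*l) + 3/l = 3/l + 6/(g + g*l))
(36 + E(-7, c(-4)))² = (36 + 3*(36 + 2*(-7) + 36*(-7))/(36*(-7)*(1 - 7)))² = (36 + 3*(1/36)*(-⅐)*(36 - 14 - 252)/(-6))² = (36 + 3*(1/36)*(-⅐)*(-⅙)*(-230))² = (36 - 115/252)² = (8957/252)² = 80227849/63504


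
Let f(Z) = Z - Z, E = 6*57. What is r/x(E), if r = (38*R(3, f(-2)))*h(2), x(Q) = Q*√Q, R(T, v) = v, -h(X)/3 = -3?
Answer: 0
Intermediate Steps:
E = 342
h(X) = 9 (h(X) = -3*(-3) = 9)
f(Z) = 0
x(Q) = Q^(3/2)
r = 0 (r = (38*0)*9 = 0*9 = 0)
r/x(E) = 0/(342^(3/2)) = 0/((1026*√38)) = 0*(√38/38988) = 0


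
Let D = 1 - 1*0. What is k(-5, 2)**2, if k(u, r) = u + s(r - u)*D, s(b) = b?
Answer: 4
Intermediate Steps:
D = 1 (D = 1 + 0 = 1)
k(u, r) = r (k(u, r) = u + (r - u)*1 = u + (r - u) = r)
k(-5, 2)**2 = 2**2 = 4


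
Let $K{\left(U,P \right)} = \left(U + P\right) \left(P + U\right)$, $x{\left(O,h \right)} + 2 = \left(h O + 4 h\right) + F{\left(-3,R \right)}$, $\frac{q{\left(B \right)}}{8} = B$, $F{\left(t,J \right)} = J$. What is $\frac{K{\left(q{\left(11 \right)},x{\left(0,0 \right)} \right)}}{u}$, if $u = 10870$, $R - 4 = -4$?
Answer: $\frac{3698}{5435} \approx 0.6804$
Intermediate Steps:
$R = 0$ ($R = 4 - 4 = 0$)
$q{\left(B \right)} = 8 B$
$x{\left(O,h \right)} = -2 + 4 h + O h$ ($x{\left(O,h \right)} = -2 + \left(\left(h O + 4 h\right) + 0\right) = -2 + \left(\left(O h + 4 h\right) + 0\right) = -2 + \left(\left(4 h + O h\right) + 0\right) = -2 + \left(4 h + O h\right) = -2 + 4 h + O h$)
$K{\left(U,P \right)} = \left(P + U\right)^{2}$ ($K{\left(U,P \right)} = \left(P + U\right) \left(P + U\right) = \left(P + U\right)^{2}$)
$\frac{K{\left(q{\left(11 \right)},x{\left(0,0 \right)} \right)}}{u} = \frac{\left(\left(-2 + 4 \cdot 0 + 0 \cdot 0\right) + 8 \cdot 11\right)^{2}}{10870} = \left(\left(-2 + 0 + 0\right) + 88\right)^{2} \cdot \frac{1}{10870} = \left(-2 + 88\right)^{2} \cdot \frac{1}{10870} = 86^{2} \cdot \frac{1}{10870} = 7396 \cdot \frac{1}{10870} = \frac{3698}{5435}$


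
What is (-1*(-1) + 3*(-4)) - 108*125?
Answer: -13511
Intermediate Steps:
(-1*(-1) + 3*(-4)) - 108*125 = (1 - 12) - 13500 = -11 - 13500 = -13511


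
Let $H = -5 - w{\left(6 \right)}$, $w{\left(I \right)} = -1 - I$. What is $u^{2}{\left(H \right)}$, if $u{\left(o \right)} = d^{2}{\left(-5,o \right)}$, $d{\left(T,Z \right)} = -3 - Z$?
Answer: $625$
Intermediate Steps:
$H = 2$ ($H = -5 - \left(-1 - 6\right) = -5 - -7 = -5 + 7 = 2$)
$u{\left(o \right)} = \left(-3 - o\right)^{2}$
$u^{2}{\left(H \right)} = \left(\left(3 + 2\right)^{2}\right)^{2} = \left(5^{2}\right)^{2} = 25^{2} = 625$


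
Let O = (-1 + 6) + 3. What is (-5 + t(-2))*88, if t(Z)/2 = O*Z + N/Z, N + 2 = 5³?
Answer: -14080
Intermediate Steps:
O = 8 (O = 5 + 3 = 8)
N = 123 (N = -2 + 5³ = -2 + 125 = 123)
t(Z) = 16*Z + 246/Z (t(Z) = 2*(8*Z + 123/Z) = 16*Z + 246/Z)
(-5 + t(-2))*88 = (-5 + (16*(-2) + 246/(-2)))*88 = (-5 + (-32 + 246*(-½)))*88 = (-5 + (-32 - 123))*88 = (-5 - 155)*88 = -160*88 = -14080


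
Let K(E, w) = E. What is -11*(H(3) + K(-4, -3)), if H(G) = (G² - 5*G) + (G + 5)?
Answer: 22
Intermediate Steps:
H(G) = 5 + G² - 4*G (H(G) = (G² - 5*G) + (5 + G) = 5 + G² - 4*G)
-11*(H(3) + K(-4, -3)) = -11*((5 + 3² - 4*3) - 4) = -11*((5 + 9 - 12) - 4) = -11*(2 - 4) = -11*(-2) = 22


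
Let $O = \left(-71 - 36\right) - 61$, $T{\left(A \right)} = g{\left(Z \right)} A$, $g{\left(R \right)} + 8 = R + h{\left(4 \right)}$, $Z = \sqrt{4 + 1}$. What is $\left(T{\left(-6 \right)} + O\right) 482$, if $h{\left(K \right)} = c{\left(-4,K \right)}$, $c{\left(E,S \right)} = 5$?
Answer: $-72300 - 2892 \sqrt{5} \approx -78767.0$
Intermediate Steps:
$h{\left(K \right)} = 5$
$Z = \sqrt{5} \approx 2.2361$
$g{\left(R \right)} = -3 + R$ ($g{\left(R \right)} = -8 + \left(R + 5\right) = -8 + \left(5 + R\right) = -3 + R$)
$T{\left(A \right)} = A \left(-3 + \sqrt{5}\right)$ ($T{\left(A \right)} = \left(-3 + \sqrt{5}\right) A = A \left(-3 + \sqrt{5}\right)$)
$O = -168$ ($O = -107 - 61 = -168$)
$\left(T{\left(-6 \right)} + O\right) 482 = \left(- 6 \left(-3 + \sqrt{5}\right) - 168\right) 482 = \left(\left(18 - 6 \sqrt{5}\right) - 168\right) 482 = \left(-150 - 6 \sqrt{5}\right) 482 = -72300 - 2892 \sqrt{5}$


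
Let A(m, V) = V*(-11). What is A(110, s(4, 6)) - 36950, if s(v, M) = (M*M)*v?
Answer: -38534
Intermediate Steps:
s(v, M) = v*M**2 (s(v, M) = M**2*v = v*M**2)
A(m, V) = -11*V
A(110, s(4, 6)) - 36950 = -44*6**2 - 36950 = -44*36 - 36950 = -11*144 - 36950 = -1584 - 36950 = -38534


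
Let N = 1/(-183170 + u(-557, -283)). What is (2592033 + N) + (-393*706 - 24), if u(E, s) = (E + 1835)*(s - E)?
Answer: 386534646103/167002 ≈ 2.3146e+6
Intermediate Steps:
u(E, s) = (1835 + E)*(s - E)
N = 1/167002 (N = 1/(-183170 + (-1*(-557)**2 - 1835*(-557) + 1835*(-283) - 557*(-283))) = 1/(-183170 + (-1*310249 + 1022095 - 519305 + 157631)) = 1/(-183170 + (-310249 + 1022095 - 519305 + 157631)) = 1/(-183170 + 350172) = 1/167002 ≈ 5.9880e-6)
(2592033 + N) + (-393*706 - 24) = (2592033 + 1/167002) + (-393*706 - 24) = 432874695067/167002 + (-277458 - 24) = 432874695067/167002 - 277482 = 386534646103/167002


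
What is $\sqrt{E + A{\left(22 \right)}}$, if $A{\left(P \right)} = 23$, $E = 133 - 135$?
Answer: $\sqrt{21} \approx 4.5826$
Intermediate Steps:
$E = -2$
$\sqrt{E + A{\left(22 \right)}} = \sqrt{-2 + 23} = \sqrt{21}$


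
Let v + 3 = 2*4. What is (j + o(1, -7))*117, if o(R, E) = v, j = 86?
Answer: 10647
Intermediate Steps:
v = 5 (v = -3 + 2*4 = -3 + 8 = 5)
o(R, E) = 5
(j + o(1, -7))*117 = (86 + 5)*117 = 91*117 = 10647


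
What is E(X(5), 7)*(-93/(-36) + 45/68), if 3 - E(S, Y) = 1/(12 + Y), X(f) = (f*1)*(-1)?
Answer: 9268/969 ≈ 9.5645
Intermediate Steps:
X(f) = -f (X(f) = f*(-1) = -f)
E(S, Y) = 3 - 1/(12 + Y)
E(X(5), 7)*(-93/(-36) + 45/68) = ((35 + 3*7)/(12 + 7))*(-93/(-36) + 45/68) = ((35 + 21)/19)*(-93*(-1/36) + 45*(1/68)) = ((1/19)*56)*(31/12 + 45/68) = (56/19)*(331/102) = 9268/969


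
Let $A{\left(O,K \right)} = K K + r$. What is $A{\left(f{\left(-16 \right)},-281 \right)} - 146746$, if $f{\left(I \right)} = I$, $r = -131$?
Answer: $-67916$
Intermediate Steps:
$A{\left(O,K \right)} = -131 + K^{2}$ ($A{\left(O,K \right)} = K K - 131 = K^{2} - 131 = -131 + K^{2}$)
$A{\left(f{\left(-16 \right)},-281 \right)} - 146746 = \left(-131 + \left(-281\right)^{2}\right) - 146746 = \left(-131 + 78961\right) - 146746 = 78830 - 146746 = -67916$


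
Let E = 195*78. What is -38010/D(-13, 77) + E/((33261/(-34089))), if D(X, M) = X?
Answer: -1825389120/144131 ≈ -12665.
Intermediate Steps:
E = 15210
-38010/D(-13, 77) + E/((33261/(-34089))) = -38010/(-13) + 15210/((33261/(-34089))) = -38010*(-1/13) + 15210/((33261*(-1/34089))) = 38010/13 + 15210/(-11087/11363) = 38010/13 + 15210*(-11363/11087) = 38010/13 - 172831230/11087 = -1825389120/144131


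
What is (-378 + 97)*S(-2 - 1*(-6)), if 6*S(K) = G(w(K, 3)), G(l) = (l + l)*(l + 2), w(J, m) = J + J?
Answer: -22480/3 ≈ -7493.3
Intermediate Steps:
w(J, m) = 2*J
G(l) = 2*l*(2 + l) (G(l) = (2*l)*(2 + l) = 2*l*(2 + l))
S(K) = 2*K*(2 + 2*K)/3 (S(K) = (2*(2*K)*(2 + 2*K))/6 = (4*K*(2 + 2*K))/6 = 2*K*(2 + 2*K)/3)
(-378 + 97)*S(-2 - 1*(-6)) = (-378 + 97)*(4*(-2 - 1*(-6))*(1 + (-2 - 1*(-6)))/3) = -1124*(-2 + 6)*(1 + (-2 + 6))/3 = -1124*4*(1 + 4)/3 = -1124*4*5/3 = -281*80/3 = -22480/3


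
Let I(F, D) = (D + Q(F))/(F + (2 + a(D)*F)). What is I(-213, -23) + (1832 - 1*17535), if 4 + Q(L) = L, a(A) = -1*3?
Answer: -1680281/107 ≈ -15704.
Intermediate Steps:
a(A) = -3
Q(L) = -4 + L
I(F, D) = (-4 + D + F)/(2 - 2*F) (I(F, D) = (D + (-4 + F))/(F + (2 - 3*F)) = (-4 + D + F)/(2 - 2*F))
I(-213, -23) + (1832 - 1*17535) = (-4 - 23 - 213)/(2*(1 - 1*(-213))) + (1832 - 1*17535) = (½)*(-240)/(1 + 213) + (1832 - 17535) = (½)*(-240)/214 - 15703 = (½)*(1/214)*(-240) - 15703 = -60/107 - 15703 = -1680281/107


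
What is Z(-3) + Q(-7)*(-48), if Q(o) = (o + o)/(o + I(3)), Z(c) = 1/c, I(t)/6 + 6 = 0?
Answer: -2059/129 ≈ -15.961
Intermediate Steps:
I(t) = -36 (I(t) = -36 + 6*0 = -36 + 0 = -36)
Z(c) = 1/c
Q(o) = 2*o/(-36 + o) (Q(o) = (o + o)/(o - 36) = (2*o)/(-36 + o) = 2*o/(-36 + o))
Z(-3) + Q(-7)*(-48) = 1/(-3) + (2*(-7)/(-36 - 7))*(-48) = -⅓ + (2*(-7)/(-43))*(-48) = -⅓ + (2*(-7)*(-1/43))*(-48) = -⅓ + (14/43)*(-48) = -⅓ - 672/43 = -2059/129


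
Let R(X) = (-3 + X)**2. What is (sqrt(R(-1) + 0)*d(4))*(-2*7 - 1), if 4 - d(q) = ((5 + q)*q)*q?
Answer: 8400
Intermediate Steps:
d(q) = 4 - q**2*(5 + q) (d(q) = 4 - (5 + q)*q*q = 4 - q*(5 + q)*q = 4 - q**2*(5 + q))
(sqrt(R(-1) + 0)*d(4))*(-2*7 - 1) = (sqrt((-3 - 1)**2 + 0)*(4 - 1*4**3 - 5*4**2))*(-2*7 - 1) = (sqrt((-4)**2 + 0)*(4 - 1*64 - 5*16))*(-14 - 1) = (sqrt(16 + 0)*(4 - 64 - 80))*(-15) = (sqrt(16)*(-140))*(-15) = (4*(-140))*(-15) = -560*(-15) = 8400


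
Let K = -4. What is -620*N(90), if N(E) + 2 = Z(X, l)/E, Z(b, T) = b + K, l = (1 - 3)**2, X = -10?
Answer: 12028/9 ≈ 1336.4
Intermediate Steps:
l = 4 (l = (-2)**2 = 4)
Z(b, T) = -4 + b (Z(b, T) = b - 4 = -4 + b)
N(E) = -2 - 14/E (N(E) = -2 + (-4 - 10)/E = -2 - 14/E)
-620*N(90) = -620*(-2 - 14/90) = -620*(-2 - 14*1/90) = -620*(-2 - 7/45) = -620*(-97/45) = 12028/9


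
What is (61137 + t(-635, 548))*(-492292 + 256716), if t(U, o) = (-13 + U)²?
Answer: -113321714616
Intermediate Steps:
(61137 + t(-635, 548))*(-492292 + 256716) = (61137 + (-13 - 635)²)*(-492292 + 256716) = (61137 + (-648)²)*(-235576) = (61137 + 419904)*(-235576) = 481041*(-235576) = -113321714616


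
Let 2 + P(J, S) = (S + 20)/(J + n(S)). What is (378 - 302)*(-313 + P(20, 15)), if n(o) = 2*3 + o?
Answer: -978880/41 ≈ -23875.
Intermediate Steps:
n(o) = 6 + o
P(J, S) = -2 + (20 + S)/(6 + J + S) (P(J, S) = -2 + (S + 20)/(J + (6 + S)) = -2 + (20 + S)/(6 + J + S))
(378 - 302)*(-313 + P(20, 15)) = (378 - 302)*(-313 + (8 - 1*15 - 2*20)/(6 + 20 + 15)) = 76*(-313 + (8 - 15 - 40)/41) = 76*(-313 + (1/41)*(-47)) = 76*(-313 - 47/41) = 76*(-12880/41) = -978880/41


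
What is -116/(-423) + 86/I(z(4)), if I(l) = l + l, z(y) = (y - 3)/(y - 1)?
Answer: 54683/423 ≈ 129.27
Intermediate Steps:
z(y) = (-3 + y)/(-1 + y)
I(l) = 2*l
-116/(-423) + 86/I(z(4)) = -116/(-423) + 86/((2*((-3 + 4)/(-1 + 4)))) = -116*(-1/423) + 86/((2*(1/3))) = 116/423 + 86/((2*((1/3)*1))) = 116/423 + 86/((2*(1/3))) = 116/423 + 86/(2/3) = 116/423 + 86*(3/2) = 116/423 + 129 = 54683/423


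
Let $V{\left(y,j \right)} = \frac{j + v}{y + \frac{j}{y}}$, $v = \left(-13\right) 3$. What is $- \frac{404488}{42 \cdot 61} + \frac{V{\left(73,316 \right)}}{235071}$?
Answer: $- \frac{12779660322899}{80945523495} \approx -157.88$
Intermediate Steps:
$v = -39$
$V{\left(y,j \right)} = \frac{-39 + j}{y + \frac{j}{y}}$ ($V{\left(y,j \right)} = \frac{j - 39}{y + \frac{j}{y}} = \frac{-39 + j}{y + \frac{j}{y}}$)
$- \frac{404488}{42 \cdot 61} + \frac{V{\left(73,316 \right)}}{235071} = - \frac{404488}{42 \cdot 61} + \frac{73 \frac{1}{316 + 73^{2}} \left(-39 + 316\right)}{235071} = - \frac{404488}{2562} + 73 \frac{1}{316 + 5329} \cdot 277 \cdot \frac{1}{235071} = \left(-404488\right) \frac{1}{2562} + 73 \cdot \frac{1}{5645} \cdot 277 \cdot \frac{1}{235071} = - \frac{28892}{183} + 73 \cdot \frac{1}{5645} \cdot 277 \cdot \frac{1}{235071} = - \frac{28892}{183} + \frac{20221}{5645} \cdot \frac{1}{235071} = - \frac{28892}{183} + \frac{20221}{1326975795} = - \frac{12779660322899}{80945523495}$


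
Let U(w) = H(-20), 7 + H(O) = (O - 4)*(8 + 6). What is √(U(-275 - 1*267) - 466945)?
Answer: 2*I*√116822 ≈ 683.58*I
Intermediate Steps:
H(O) = -63 + 14*O (H(O) = -7 + (O - 4)*(8 + 6) = -7 + (-4 + O)*14 = -7 + (-56 + 14*O) = -63 + 14*O)
U(w) = -343 (U(w) = -63 + 14*(-20) = -63 - 280 = -343)
√(U(-275 - 1*267) - 466945) = √(-343 - 466945) = √(-467288) = 2*I*√116822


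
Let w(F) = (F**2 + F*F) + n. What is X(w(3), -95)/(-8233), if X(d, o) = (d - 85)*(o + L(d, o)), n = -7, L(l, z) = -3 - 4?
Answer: -7548/8233 ≈ -0.91680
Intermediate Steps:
L(l, z) = -7
w(F) = -7 + 2*F**2 (w(F) = (F**2 + F*F) - 7 = (F**2 + F**2) - 7 = 2*F**2 - 7 = -7 + 2*F**2)
X(d, o) = (-85 + d)*(-7 + o) (X(d, o) = (d - 85)*(o - 7) = (-85 + d)*(-7 + o))
X(w(3), -95)/(-8233) = (595 - 85*(-95) - 7*(-7 + 2*3**2) + (-7 + 2*3**2)*(-95))/(-8233) = (595 + 8075 - 7*(-7 + 2*9) + (-7 + 2*9)*(-95))*(-1/8233) = (595 + 8075 - 7*(-7 + 18) + (-7 + 18)*(-95))*(-1/8233) = (595 + 8075 - 7*11 + 11*(-95))*(-1/8233) = (595 + 8075 - 77 - 1045)*(-1/8233) = 7548*(-1/8233) = -7548/8233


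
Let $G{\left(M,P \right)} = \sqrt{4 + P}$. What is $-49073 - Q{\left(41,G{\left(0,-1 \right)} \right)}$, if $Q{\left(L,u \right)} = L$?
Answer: $-49114$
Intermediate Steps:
$-49073 - Q{\left(41,G{\left(0,-1 \right)} \right)} = -49073 - 41 = -49114$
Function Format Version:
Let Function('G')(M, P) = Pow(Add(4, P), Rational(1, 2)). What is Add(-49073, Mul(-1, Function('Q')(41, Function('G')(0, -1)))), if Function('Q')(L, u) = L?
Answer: -49114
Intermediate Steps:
Add(-49073, Mul(-1, Function('Q')(41, Function('G')(0, -1)))) = Add(-49073, Mul(-1, 41)) = Add(-49073, -41) = -49114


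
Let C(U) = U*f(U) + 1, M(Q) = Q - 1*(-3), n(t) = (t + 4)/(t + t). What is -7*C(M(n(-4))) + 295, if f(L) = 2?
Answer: 246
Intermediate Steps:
n(t) = (4 + t)/(2*t) (n(t) = (4 + t)/((2*t)) = (4 + t)*(1/(2*t)) = (4 + t)/(2*t))
M(Q) = 3 + Q (M(Q) = Q + 3 = 3 + Q)
C(U) = 1 + 2*U (C(U) = U*2 + 1 = 2*U + 1 = 1 + 2*U)
-7*C(M(n(-4))) + 295 = -7*(1 + 2*(3 + (½)*(4 - 4)/(-4))) + 295 = -7*(1 + 2*(3 + (½)*(-¼)*0)) + 295 = -7*(1 + 2*(3 + 0)) + 295 = -7*(1 + 2*3) + 295 = -7*(1 + 6) + 295 = -7*7 + 295 = -49 + 295 = 246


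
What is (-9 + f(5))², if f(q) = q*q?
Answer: 256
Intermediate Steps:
f(q) = q²
(-9 + f(5))² = (-9 + 5²)² = (-9 + 25)² = 16² = 256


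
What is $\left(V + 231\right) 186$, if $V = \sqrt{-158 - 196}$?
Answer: $42966 + 186 i \sqrt{354} \approx 42966.0 + 3499.6 i$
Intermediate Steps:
$V = i \sqrt{354}$ ($V = \sqrt{-354} = i \sqrt{354} \approx 18.815 i$)
$\left(V + 231\right) 186 = \left(i \sqrt{354} + 231\right) 186 = \left(231 + i \sqrt{354}\right) 186 = 42966 + 186 i \sqrt{354}$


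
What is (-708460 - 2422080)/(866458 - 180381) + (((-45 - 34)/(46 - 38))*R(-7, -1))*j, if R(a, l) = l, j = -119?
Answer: -924979171/784088 ≈ -1179.7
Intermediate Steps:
(-708460 - 2422080)/(866458 - 180381) + (((-45 - 34)/(46 - 38))*R(-7, -1))*j = (-708460 - 2422080)/(866458 - 180381) + (((-45 - 34)/(46 - 38))*(-1))*(-119) = -3130540/686077 + (-79/8*(-1))*(-119) = -3130540*1/686077 + (-79*⅛*(-1))*(-119) = -447220/98011 - 79/8*(-1)*(-119) = -447220/98011 + (79/8)*(-119) = -447220/98011 - 9401/8 = -924979171/784088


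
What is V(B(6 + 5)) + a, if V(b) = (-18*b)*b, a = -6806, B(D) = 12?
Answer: -9398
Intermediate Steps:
V(b) = -18*b²
V(B(6 + 5)) + a = -18*12² - 6806 = -18*144 - 6806 = -2592 - 6806 = -9398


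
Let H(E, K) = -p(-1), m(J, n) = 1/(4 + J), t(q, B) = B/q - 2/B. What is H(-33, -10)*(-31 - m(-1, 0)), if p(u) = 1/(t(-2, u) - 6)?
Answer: -188/21 ≈ -8.9524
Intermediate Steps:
t(q, B) = -2/B + B/q
p(u) = 1/(-6 - 2/u - u/2) (p(u) = 1/((-2/u + u/(-2)) - 6) = 1/((-2/u + u*(-1/2)) - 6) = 1/((-2/u - u/2) - 6) = 1/(-6 - 2/u - u/2))
H(E, K) = 2/7 (H(E, K) = -(-2)*(-1)/(4 - (12 - 1)) = -(-2)*(-1)/(4 - 1*11) = -(-2)*(-1)/(4 - 11) = -(-2)*(-1)/(-7) = -(-2)*(-1)*(-1)/7 = -1*(-2/7) = 2/7)
H(-33, -10)*(-31 - m(-1, 0)) = 2*(-31 - 1/(4 - 1))/7 = 2*(-31 - 1/3)/7 = (2/7)*(-94/3) = -188/21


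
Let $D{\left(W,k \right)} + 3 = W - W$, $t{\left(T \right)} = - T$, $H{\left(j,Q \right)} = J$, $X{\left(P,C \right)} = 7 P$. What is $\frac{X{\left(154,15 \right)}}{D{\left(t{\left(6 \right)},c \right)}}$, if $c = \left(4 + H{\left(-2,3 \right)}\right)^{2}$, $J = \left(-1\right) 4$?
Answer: $- \frac{1078}{3} \approx -359.33$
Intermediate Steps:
$J = -4$
$H{\left(j,Q \right)} = -4$
$c = 0$ ($c = \left(4 - 4\right)^{2} = 0^{2} = 0$)
$D{\left(W,k \right)} = -3$ ($D{\left(W,k \right)} = -3 + \left(W - W\right) = -3 + 0 = -3$)
$\frac{X{\left(154,15 \right)}}{D{\left(t{\left(6 \right)},c \right)}} = \frac{7 \cdot 154}{-3} = 1078 \left(- \frac{1}{3}\right) = - \frac{1078}{3}$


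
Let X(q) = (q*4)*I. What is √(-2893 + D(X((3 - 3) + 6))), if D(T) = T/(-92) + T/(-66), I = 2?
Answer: I*√185257985/253 ≈ 53.798*I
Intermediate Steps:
X(q) = 8*q (X(q) = (q*4)*2 = (4*q)*2 = 8*q)
D(T) = -79*T/3036 (D(T) = T*(-1/92) + T*(-1/66) = -T/92 - T/66 = -79*T/3036)
√(-2893 + D(X((3 - 3) + 6))) = √(-2893 - 158*((3 - 3) + 6)/759) = √(-2893 - 158*(0 + 6)/759) = √(-2893 - 158*6/759) = √(-2893 - 79/3036*48) = √(-2893 - 316/253) = √(-732245/253) = I*√185257985/253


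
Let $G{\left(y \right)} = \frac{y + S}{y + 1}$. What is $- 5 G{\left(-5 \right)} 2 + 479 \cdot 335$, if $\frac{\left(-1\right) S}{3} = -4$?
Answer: $\frac{320965}{2} \approx 1.6048 \cdot 10^{5}$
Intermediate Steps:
$S = 12$ ($S = \left(-3\right) \left(-4\right) = 12$)
$G{\left(y \right)} = \frac{12 + y}{1 + y}$ ($G{\left(y \right)} = \frac{y + 12}{y + 1} = \frac{12 + y}{1 + y}$)
$- 5 G{\left(-5 \right)} 2 + 479 \cdot 335 = - 5 \frac{12 - 5}{1 - 5} \cdot 2 + 479 \cdot 335 = - 5 \frac{1}{-4} \cdot 7 \cdot 2 + 160465 = - 5 \left(\left(- \frac{1}{4}\right) 7\right) 2 + 160465 = \left(-5\right) \left(- \frac{7}{4}\right) 2 + 160465 = \frac{35}{4} \cdot 2 + 160465 = \frac{35}{2} + 160465 = \frac{320965}{2}$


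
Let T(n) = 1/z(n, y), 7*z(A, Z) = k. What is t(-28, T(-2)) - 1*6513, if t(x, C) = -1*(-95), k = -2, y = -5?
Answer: -6418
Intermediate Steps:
z(A, Z) = -2/7 (z(A, Z) = (1/7)*(-2) = -2/7)
T(n) = -7/2 (T(n) = 1/(-2/7) = -7/2)
t(x, C) = 95
t(-28, T(-2)) - 1*6513 = 95 - 1*6513 = 95 - 6513 = -6418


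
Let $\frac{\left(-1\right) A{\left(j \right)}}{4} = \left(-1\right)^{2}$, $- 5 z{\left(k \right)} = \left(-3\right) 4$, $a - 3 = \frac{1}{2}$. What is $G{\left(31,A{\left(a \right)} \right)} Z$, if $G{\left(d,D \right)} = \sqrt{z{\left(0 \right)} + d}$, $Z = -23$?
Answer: $- \frac{23 \sqrt{835}}{5} \approx -132.92$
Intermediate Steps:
$a = \frac{7}{2}$ ($a = 3 + \frac{1}{2} = \frac{7}{2} \approx 3.5$)
$z{\left(k \right)} = \frac{12}{5}$ ($z{\left(k \right)} = - \frac{\left(-3\right) 4}{5} = \left(- \frac{1}{5}\right) \left(-12\right) = \frac{12}{5}$)
$A{\left(j \right)} = -4$ ($A{\left(j \right)} = - 4 \left(-1\right)^{2} = \left(-4\right) 1 = -4$)
$G{\left(d,D \right)} = \sqrt{\frac{12}{5} + d}$
$G{\left(31,A{\left(a \right)} \right)} Z = \frac{\sqrt{60 + 25 \cdot 31}}{5} \left(-23\right) = \frac{\sqrt{60 + 775}}{5} \left(-23\right) = \frac{\sqrt{835}}{5} \left(-23\right) = - \frac{23 \sqrt{835}}{5}$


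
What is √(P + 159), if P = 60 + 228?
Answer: √447 ≈ 21.142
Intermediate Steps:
P = 288
√(P + 159) = √(288 + 159) = √447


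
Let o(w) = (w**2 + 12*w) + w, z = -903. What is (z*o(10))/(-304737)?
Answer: 69230/101579 ≈ 0.68154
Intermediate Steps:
o(w) = w**2 + 13*w
(z*o(10))/(-304737) = -9030*(13 + 10)/(-304737) = -9030*23*(-1/304737) = -903*230*(-1/304737) = -207690*(-1/304737) = 69230/101579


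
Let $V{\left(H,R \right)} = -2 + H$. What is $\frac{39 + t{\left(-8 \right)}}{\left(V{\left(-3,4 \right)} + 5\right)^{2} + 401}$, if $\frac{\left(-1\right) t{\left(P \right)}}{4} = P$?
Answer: $\frac{71}{401} \approx 0.17706$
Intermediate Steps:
$t{\left(P \right)} = - 4 P$
$\frac{39 + t{\left(-8 \right)}}{\left(V{\left(-3,4 \right)} + 5\right)^{2} + 401} = \frac{39 - -32}{\left(\left(-2 - 3\right) + 5\right)^{2} + 401} = \frac{39 + 32}{\left(-5 + 5\right)^{2} + 401} = \frac{71}{0^{2} + 401} = \frac{71}{0 + 401} = \frac{71}{401}$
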